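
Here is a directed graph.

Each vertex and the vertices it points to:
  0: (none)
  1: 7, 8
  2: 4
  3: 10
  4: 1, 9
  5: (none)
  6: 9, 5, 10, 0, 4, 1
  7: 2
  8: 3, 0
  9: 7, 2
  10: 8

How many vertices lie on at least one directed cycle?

A vertex is on a directed cycle iff it belongs to a strongly connected component of size ≥ 2 (or has a self-loop).
The vertices on cycles are {1, 2, 3, 4, 7, 8, 9, 10} — 8 in total.

8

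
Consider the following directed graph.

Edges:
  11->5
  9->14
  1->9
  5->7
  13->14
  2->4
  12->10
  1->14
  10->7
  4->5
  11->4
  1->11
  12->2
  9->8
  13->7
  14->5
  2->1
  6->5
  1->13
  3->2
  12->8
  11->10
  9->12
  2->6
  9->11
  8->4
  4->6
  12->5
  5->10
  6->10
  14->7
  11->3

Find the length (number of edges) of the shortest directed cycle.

4

For each vertex v, BFS finds the shortest path from v back to v.
The shortest such closed walk is 2 → 1 → 9 → 12 → 2, length 4.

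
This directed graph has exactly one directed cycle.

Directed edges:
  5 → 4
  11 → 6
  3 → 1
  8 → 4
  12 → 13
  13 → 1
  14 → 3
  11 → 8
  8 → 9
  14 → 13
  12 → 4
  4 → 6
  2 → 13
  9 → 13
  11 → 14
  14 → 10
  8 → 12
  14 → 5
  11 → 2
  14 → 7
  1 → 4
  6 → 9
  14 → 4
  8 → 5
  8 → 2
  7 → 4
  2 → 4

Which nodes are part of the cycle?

1, 4, 6, 9, 13

DFS with gray/black marking from 6:
6 gray
  9 gray
    13 gray
      1 gray
        4 gray
          4→6: 6 is gray → back edge
Back edge closes the cycle 6 → 9 → 13 → 1 → 4 → 6; its vertices are {1, 4, 6, 9, 13}.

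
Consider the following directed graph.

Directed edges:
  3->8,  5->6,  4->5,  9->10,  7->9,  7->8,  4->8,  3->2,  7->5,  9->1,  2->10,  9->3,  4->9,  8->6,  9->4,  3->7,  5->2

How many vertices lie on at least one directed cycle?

4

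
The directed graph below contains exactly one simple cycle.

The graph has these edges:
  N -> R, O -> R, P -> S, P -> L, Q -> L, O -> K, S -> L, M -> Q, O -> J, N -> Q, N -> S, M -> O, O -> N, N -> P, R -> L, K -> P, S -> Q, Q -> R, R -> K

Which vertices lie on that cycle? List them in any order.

DFS with gray/black marking from P:
P gray
  S gray
    Q gray
      L gray
      L black
      R gray
        R→L: L black — skip
        K gray
          K→P: P is gray → back edge
Back edge closes the cycle P → S → Q → R → K → P; its vertices are {K, P, Q, R, S}.

K, P, Q, R, S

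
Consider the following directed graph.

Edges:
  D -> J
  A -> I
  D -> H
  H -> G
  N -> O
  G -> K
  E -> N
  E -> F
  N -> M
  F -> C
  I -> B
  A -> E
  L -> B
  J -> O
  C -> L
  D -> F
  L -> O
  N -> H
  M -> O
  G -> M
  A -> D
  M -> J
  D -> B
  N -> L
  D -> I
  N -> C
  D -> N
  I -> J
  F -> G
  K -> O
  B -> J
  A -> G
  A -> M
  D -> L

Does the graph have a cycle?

DFS with white/gray/black marking, starting from G:
G gray
  M gray
    J gray
      O gray
      O black
    J black
    M→O: O black — skip
  M black
  K gray
    K→O: O black — skip
  K black
G black
D gray
  N gray
    C gray
      L gray
        L→O: O black — skip
        B gray
          B→J: J black — skip
        B black
      L black
    C black
    N→O: O black — skip
    N→M: M black — skip
    H gray
      H→G: G black — skip
    H black
    N→L: L black — skip
  N black
  I gray
    I→J: J black — skip
    I→B: B black — skip
  I black
  D→J: J black — skip
  F gray
    F→G: G black — skip
    F→C: C black — skip
  F black
  D→H: H black — skip
  D→B: B black — skip
  D→L: L black — skip
D black
A gray
  A→G: G black — skip
  A→M: M black — skip
  A→I: I black — skip
  E gray
    E→N: N black — skip
    E→F: F black — skip
  E black
  A→D: D black — skip
A black
Every edge goes to a white or black vertex — no back edge, so the graph is acyclic.

No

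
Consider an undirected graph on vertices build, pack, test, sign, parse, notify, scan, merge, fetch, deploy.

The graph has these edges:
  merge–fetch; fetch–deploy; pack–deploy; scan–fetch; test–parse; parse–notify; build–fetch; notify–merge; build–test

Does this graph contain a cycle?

DFS, tracking each vertex's parent; an edge to a visited non-parent vertex closes a cycle.
Start from pack:
visit pack (parent –)
  visit deploy (parent pack)
    deploy–pack: parent, skip
    visit fetch (parent deploy)
      fetch–deploy: parent, skip
      visit merge (parent fetch)
        merge–fetch: parent, skip
        visit notify (parent merge)
          notify–merge: parent, skip
          visit parse (parent notify)
            parse–notify: parent, skip
            visit test (parent parse)
              test–parse: parent, skip
              visit build (parent test)
                build–fetch: fetch visited and ≠ parent → cycle
Cycle: fetch – merge – notify – parse – test – build – fetch.

Yes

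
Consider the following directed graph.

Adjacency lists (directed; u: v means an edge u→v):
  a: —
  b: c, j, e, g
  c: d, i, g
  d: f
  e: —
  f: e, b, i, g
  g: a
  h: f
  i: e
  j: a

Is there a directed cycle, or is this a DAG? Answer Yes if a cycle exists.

Yes

DFS with white/gray/black marking, starting from i:
i gray
  e gray
  e black
i black
a gray
a black
b gray
  c gray
    d gray
      f gray
        f→e: e black — skip
        f→b: b is gray → back edge
Back edge found, so a cycle exists: b → c → d → f → b.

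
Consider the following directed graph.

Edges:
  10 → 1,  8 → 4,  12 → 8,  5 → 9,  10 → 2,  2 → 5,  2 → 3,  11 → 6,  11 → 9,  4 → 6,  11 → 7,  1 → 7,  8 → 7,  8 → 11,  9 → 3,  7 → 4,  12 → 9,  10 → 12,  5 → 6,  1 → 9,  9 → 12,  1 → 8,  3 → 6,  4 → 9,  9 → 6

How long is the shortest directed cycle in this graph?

For each vertex v, BFS finds the shortest path from v back to v.
The shortest such closed walk is 12 → 9 → 12, length 2.

2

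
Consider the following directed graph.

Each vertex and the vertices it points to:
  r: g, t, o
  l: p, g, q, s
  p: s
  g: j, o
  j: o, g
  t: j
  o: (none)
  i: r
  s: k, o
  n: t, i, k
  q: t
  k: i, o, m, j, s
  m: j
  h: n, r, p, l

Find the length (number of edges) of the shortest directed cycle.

2

For each vertex v, BFS finds the shortest path from v back to v.
The shortest such closed walk is k → s → k, length 2.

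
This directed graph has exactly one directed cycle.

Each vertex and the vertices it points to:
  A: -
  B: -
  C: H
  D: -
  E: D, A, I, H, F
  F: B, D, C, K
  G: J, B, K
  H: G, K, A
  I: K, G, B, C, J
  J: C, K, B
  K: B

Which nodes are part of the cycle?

C, G, H, J

DFS with gray/black marking from H:
H gray
  G gray
    J gray
      C gray
        C→H: H is gray → back edge
Back edge closes the cycle H → G → J → C → H; its vertices are {C, G, H, J}.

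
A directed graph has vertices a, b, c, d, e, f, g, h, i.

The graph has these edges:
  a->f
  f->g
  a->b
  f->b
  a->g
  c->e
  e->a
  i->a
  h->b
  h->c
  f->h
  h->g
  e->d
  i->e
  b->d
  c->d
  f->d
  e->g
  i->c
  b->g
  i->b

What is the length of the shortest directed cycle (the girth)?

For each vertex v, BFS finds the shortest path from v back to v.
The shortest such closed walk is c → e → a → f → h → c, length 5.

5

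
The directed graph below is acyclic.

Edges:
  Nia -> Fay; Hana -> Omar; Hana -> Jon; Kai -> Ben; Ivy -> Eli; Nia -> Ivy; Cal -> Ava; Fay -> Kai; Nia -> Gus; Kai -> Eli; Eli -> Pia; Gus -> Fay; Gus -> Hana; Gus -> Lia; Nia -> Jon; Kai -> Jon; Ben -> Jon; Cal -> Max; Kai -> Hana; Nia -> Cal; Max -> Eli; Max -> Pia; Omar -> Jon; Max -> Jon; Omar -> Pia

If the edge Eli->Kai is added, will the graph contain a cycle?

Yes

Adding Eli→Kai creates a cycle iff Kai can already reach Eli.
Path from Kai: Kai → Eli.
So Kai → … → Eli → Kai is a cycle.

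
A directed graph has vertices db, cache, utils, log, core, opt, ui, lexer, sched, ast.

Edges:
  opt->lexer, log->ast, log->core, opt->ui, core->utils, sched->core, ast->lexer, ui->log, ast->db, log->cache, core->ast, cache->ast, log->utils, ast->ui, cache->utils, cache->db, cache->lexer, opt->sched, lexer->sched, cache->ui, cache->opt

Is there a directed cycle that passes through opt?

opt is on a cycle iff opt can reach itself via ≥1 edge.
opt → ui → log → cache → opt — yes.

Yes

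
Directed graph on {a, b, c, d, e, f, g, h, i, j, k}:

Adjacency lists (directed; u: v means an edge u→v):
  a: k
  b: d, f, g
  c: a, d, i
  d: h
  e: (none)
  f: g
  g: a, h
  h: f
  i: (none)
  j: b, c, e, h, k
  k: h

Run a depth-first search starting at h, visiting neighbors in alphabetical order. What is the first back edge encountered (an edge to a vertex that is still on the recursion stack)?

DFS from h (visiting neighbors in alphabetical order); mark gray on enter, black on exit:
h gray
  f gray
    g gray
      a gray
        k gray
          k→h: h is gray → back edge
First back edge: k → h.

k→h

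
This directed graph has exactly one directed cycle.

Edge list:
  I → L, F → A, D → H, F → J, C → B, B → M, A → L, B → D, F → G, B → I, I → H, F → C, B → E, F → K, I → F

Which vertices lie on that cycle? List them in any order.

B, C, F, I

DFS with gray/black marking from F:
F gray
  C gray
    B gray
      D gray
        H gray
        H black
      D black
      I gray
        L gray
        L black
        I→H: H black — skip
        I→F: F is gray → back edge
Back edge closes the cycle F → C → B → I → F; its vertices are {B, C, F, I}.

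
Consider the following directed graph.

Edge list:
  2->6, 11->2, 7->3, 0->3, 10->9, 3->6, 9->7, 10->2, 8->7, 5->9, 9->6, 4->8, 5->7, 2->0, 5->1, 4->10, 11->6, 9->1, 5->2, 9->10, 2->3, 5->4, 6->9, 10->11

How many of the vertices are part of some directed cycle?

8

A vertex is on a directed cycle iff it belongs to a strongly connected component of size ≥ 2 (or has a self-loop).
The vertices on cycles are {0, 2, 3, 6, 7, 9, 10, 11} — 8 in total.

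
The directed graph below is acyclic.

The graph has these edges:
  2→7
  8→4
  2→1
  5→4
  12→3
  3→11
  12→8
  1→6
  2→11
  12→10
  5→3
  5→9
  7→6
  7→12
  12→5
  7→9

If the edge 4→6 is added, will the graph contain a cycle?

Adding 4→6 creates a cycle iff 6 can already reach 4.
Explore from 6: no path reaches 4. The graph stays acyclic.

No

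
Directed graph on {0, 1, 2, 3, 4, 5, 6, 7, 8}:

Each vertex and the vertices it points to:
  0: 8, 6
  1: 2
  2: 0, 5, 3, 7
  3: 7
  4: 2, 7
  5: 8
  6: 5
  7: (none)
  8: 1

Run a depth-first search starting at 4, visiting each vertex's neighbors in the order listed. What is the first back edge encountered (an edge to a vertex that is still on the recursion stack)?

1->2

DFS from 4 (visiting each vertex's neighbors in the order listed); mark gray on enter, black on exit:
4 gray
  2 gray
    0 gray
      8 gray
        1 gray
          1→2: 2 is gray → back edge
First back edge: 1 → 2.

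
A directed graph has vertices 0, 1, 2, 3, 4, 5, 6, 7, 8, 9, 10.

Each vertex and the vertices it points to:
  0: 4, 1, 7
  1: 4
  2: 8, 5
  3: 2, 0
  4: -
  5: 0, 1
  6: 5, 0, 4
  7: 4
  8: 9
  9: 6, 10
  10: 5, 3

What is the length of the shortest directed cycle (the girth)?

5

For each vertex v, BFS finds the shortest path from v back to v.
The shortest such closed walk is 9 → 10 → 3 → 2 → 8 → 9, length 5.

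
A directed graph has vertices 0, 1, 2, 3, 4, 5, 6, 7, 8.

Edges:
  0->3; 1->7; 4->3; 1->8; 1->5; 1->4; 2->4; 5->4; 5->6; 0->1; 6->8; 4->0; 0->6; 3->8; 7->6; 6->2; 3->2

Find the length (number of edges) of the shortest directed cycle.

For each vertex v, BFS finds the shortest path from v back to v.
The shortest such closed walk is 0 → 1 → 4 → 0, length 3.

3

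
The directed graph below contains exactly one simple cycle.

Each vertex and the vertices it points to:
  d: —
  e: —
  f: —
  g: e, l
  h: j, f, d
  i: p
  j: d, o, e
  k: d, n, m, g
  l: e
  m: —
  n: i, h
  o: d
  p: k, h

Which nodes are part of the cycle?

i, k, n, p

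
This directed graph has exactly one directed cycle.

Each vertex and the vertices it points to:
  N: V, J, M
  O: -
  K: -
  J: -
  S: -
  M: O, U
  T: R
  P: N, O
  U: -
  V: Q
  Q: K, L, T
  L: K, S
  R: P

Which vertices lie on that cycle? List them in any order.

DFS with gray/black marking from T:
T gray
  R gray
    P gray
      N gray
        V gray
          Q gray
            K gray
            K black
            L gray
              L→K: K black — skip
              S gray
              S black
            L black
            Q→T: T is gray → back edge
Back edge closes the cycle T → R → P → N → V → Q → T; its vertices are {N, P, Q, R, T, V}.

N, P, Q, R, T, V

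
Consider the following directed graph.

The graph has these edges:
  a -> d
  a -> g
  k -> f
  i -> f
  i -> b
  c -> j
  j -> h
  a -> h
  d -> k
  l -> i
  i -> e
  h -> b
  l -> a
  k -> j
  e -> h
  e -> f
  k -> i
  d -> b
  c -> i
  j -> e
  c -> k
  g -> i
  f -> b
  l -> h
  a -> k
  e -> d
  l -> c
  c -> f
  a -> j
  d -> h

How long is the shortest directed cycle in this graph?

4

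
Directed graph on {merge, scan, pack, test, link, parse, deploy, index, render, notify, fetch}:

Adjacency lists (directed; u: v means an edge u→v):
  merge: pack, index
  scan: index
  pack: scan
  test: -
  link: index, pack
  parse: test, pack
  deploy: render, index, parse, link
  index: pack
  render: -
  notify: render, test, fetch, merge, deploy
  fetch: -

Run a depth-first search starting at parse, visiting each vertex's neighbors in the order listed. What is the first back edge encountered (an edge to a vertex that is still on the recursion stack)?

DFS from parse (visiting each vertex's neighbors in the order listed); mark gray on enter, black on exit:
parse gray
  test gray
  test black
  pack gray
    scan gray
      index gray
        index→pack: pack is gray → back edge
First back edge: index → pack.

index→pack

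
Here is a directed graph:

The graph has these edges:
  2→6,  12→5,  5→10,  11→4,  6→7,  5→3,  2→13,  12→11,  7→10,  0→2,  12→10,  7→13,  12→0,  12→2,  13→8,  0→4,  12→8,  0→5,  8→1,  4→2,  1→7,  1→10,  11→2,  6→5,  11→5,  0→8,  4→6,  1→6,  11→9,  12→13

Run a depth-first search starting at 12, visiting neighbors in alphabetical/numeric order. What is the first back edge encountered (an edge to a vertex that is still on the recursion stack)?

DFS from 12 (visiting neighbors in alphabetical/numeric order); mark gray on enter, black on exit:
12 gray
  0 gray
    2 gray
      6 gray
        5 gray
          3 gray
          3 black
          10 gray
          10 black
        5 black
        7 gray
          7→10: 10 black — skip
          13 gray
            8 gray
              1 gray
                1→6: 6 is gray → back edge
First back edge: 1 → 6.

1→6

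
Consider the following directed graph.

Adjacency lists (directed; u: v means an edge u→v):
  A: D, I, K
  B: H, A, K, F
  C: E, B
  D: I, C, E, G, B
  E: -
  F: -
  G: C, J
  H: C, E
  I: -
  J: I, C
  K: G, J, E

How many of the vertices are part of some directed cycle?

8

A vertex is on a directed cycle iff it belongs to a strongly connected component of size ≥ 2 (or has a self-loop).
The vertices on cycles are {A, B, C, D, G, H, J, K} — 8 in total.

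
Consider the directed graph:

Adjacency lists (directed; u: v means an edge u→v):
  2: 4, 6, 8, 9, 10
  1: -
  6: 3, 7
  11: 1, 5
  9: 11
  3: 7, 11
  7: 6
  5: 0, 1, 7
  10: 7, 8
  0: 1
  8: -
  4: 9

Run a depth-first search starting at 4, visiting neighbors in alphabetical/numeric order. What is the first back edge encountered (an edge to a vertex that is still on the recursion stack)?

3->7

DFS from 4 (visiting neighbors in alphabetical/numeric order); mark gray on enter, black on exit:
4 gray
  9 gray
    11 gray
      1 gray
      1 black
      5 gray
        0 gray
          0→1: 1 black — skip
        0 black
        5→1: 1 black — skip
        7 gray
          6 gray
            3 gray
              3→7: 7 is gray → back edge
First back edge: 3 → 7.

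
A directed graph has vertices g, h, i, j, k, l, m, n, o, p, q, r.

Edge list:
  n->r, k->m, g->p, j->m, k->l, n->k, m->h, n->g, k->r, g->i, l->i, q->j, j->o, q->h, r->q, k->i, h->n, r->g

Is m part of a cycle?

Yes

m is on a cycle iff m can reach itself via ≥1 edge.
m → h → n → k → m — yes.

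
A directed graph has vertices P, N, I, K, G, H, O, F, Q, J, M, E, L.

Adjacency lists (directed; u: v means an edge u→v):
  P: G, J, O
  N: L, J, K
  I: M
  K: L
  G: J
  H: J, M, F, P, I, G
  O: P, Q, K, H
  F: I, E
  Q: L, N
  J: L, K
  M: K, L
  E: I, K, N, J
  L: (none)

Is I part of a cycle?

I lies on a cycle iff there is a path from I back to itself.
Exploring from I, it never reaches itself; equivalently, its strongly connected component is a singleton.

No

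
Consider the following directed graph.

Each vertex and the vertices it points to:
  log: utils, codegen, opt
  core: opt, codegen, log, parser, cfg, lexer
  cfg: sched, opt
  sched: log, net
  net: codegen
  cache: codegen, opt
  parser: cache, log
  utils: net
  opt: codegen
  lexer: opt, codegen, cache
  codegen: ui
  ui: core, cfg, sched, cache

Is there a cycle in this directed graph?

Yes

DFS with white/gray/black marking, starting from cfg:
cfg gray
  sched gray
    log gray
      utils gray
        net gray
          codegen gray
            ui gray
              core gray
                opt gray
                  opt→codegen: codegen is gray → back edge
Back edge found, so a cycle exists: codegen → ui → core → opt → codegen.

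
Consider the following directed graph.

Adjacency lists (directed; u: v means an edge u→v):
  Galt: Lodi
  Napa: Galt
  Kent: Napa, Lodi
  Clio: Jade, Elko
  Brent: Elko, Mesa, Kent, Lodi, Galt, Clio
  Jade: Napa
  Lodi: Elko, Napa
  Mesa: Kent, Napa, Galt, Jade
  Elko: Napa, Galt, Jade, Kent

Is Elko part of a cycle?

Elko is on a cycle iff Elko can reach itself via ≥1 edge.
Elko → Galt → Lodi → Elko — yes.

Yes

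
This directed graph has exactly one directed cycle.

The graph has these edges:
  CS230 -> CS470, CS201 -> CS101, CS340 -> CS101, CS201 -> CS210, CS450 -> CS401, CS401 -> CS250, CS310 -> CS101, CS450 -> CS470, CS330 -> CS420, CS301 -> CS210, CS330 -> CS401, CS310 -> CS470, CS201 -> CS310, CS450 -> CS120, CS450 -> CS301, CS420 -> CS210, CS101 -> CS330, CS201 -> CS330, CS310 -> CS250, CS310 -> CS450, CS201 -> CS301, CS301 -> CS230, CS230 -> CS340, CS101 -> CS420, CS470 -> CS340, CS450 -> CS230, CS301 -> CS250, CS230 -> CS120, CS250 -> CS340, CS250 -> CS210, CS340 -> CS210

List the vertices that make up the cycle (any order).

CS101, CS250, CS330, CS340, CS401

DFS with gray/black marking from CS101:
CS101 gray
  CS330 gray
    CS420 gray
      CS210 gray
      CS210 black
    CS420 black
    CS401 gray
      CS250 gray
        CS340 gray
          CS340→CS101: CS101 is gray → back edge
Back edge closes the cycle CS101 → CS330 → CS401 → CS250 → CS340 → CS101; its vertices are {CS101, CS250, CS330, CS340, CS401}.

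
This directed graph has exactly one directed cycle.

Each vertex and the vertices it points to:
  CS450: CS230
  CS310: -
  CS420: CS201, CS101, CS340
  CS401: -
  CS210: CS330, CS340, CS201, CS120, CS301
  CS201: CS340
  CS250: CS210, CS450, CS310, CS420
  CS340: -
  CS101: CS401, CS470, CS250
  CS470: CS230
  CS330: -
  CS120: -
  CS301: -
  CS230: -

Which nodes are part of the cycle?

CS101, CS250, CS420

DFS with gray/black marking from CS101:
CS101 gray
  CS401 gray
  CS401 black
  CS470 gray
    CS230 gray
    CS230 black
  CS470 black
  CS250 gray
    CS210 gray
      CS330 gray
      CS330 black
      CS340 gray
      CS340 black
      CS201 gray
        CS201→CS340: CS340 black — skip
      CS201 black
      CS120 gray
      CS120 black
      CS301 gray
      CS301 black
    CS210 black
    CS450 gray
      CS450→CS230: CS230 black — skip
    CS450 black
    CS310 gray
    CS310 black
    CS420 gray
      CS420→CS201: CS201 black — skip
      CS420→CS101: CS101 is gray → back edge
Back edge closes the cycle CS101 → CS250 → CS420 → CS101; its vertices are {CS101, CS250, CS420}.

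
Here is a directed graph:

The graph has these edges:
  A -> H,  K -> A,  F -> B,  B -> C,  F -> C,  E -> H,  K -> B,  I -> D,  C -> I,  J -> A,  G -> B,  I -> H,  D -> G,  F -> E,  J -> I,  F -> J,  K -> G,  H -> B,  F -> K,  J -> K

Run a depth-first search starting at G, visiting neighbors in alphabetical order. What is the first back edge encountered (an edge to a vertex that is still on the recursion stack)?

DFS from G (visiting neighbors in alphabetical order); mark gray on enter, black on exit:
G gray
  B gray
    C gray
      I gray
        D gray
          D→G: G is gray → back edge
First back edge: D → G.

D→G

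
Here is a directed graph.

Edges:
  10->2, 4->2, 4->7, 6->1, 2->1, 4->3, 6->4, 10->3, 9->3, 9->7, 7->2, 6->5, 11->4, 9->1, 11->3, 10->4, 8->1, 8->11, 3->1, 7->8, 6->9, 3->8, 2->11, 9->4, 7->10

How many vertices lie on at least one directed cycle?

7

A vertex is on a directed cycle iff it belongs to a strongly connected component of size ≥ 2 (or has a self-loop).
The vertices on cycles are {2, 3, 4, 7, 8, 10, 11} — 7 in total.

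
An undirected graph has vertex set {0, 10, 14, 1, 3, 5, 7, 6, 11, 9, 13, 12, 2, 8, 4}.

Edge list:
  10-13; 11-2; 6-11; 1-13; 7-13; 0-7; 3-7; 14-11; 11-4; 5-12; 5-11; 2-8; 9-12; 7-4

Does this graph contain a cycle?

No

DFS, tracking each vertex's parent; an edge to a visited non-parent vertex closes a cycle.
Start from 14:
visit 14 (parent –)
  visit 11 (parent 14)
    visit 5 (parent 11)
      5–11: parent, skip
      visit 12 (parent 5)
        12–5: parent, skip
        visit 9 (parent 12)
          9–12: parent, skip
    visit 2 (parent 11)
      visit 8 (parent 2)
        8–2: parent, skip
      2–11: parent, skip
    11–14: parent, skip
    visit 6 (parent 11)
      6–11: parent, skip
    visit 4 (parent 11)
      visit 7 (parent 4)
        7–4: parent, skip
        visit 3 (parent 7)
          3–7: parent, skip
        visit 13 (parent 7)
          visit 1 (parent 13)
            1–13: parent, skip
          13–7: parent, skip
          visit 10 (parent 13)
            10–13: parent, skip
        visit 0 (parent 7)
          0–7: parent, skip
      4–11: parent, skip
No non-parent visited neighbor found — the graph is a forest.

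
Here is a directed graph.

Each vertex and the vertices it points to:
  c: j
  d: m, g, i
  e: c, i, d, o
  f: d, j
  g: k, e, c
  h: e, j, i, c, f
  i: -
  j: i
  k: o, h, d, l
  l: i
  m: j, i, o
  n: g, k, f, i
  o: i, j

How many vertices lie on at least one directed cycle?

A vertex is on a directed cycle iff it belongs to a strongly connected component of size ≥ 2 (or has a self-loop).
The vertices on cycles are {d, e, f, g, h, k} — 6 in total.

6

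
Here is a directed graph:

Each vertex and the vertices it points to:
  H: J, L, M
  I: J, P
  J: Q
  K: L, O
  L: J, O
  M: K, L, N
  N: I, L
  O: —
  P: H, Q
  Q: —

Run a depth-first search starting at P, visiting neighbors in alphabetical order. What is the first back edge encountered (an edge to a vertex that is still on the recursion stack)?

DFS from P (visiting neighbors in alphabetical order); mark gray on enter, black on exit:
P gray
  H gray
    J gray
      Q gray
      Q black
    J black
    L gray
      L→J: J black — skip
      O gray
      O black
    L black
    M gray
      K gray
        K→L: L black — skip
        K→O: O black — skip
      K black
      M→L: L black — skip
      N gray
        I gray
          I→J: J black — skip
          I→P: P is gray → back edge
First back edge: I → P.

I->P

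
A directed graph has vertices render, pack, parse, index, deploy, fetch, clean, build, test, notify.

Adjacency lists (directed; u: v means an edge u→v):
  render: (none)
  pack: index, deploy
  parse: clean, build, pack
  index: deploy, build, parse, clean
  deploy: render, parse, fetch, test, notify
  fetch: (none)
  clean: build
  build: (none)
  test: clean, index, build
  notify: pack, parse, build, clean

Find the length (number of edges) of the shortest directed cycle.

3

For each vertex v, BFS finds the shortest path from v back to v.
The shortest such closed walk is pack → deploy → notify → pack, length 3.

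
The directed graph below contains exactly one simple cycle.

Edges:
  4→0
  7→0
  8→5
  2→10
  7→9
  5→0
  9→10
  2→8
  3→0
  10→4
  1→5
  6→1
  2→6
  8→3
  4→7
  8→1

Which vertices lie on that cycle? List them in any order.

DFS with gray/black marking from 10:
10 gray
  4 gray
    0 gray
    0 black
    7 gray
      9 gray
        9→10: 10 is gray → back edge
Back edge closes the cycle 10 → 4 → 7 → 9 → 10; its vertices are {4, 7, 9, 10}.

4, 7, 9, 10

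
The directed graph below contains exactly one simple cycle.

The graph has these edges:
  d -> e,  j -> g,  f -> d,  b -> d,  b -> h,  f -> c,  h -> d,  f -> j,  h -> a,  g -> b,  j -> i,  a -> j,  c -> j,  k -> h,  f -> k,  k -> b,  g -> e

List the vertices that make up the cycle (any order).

DFS with gray/black marking from j:
j gray
  g gray
    e gray
    e black
    b gray
      h gray
        d gray
          d→e: e black — skip
        d black
        a gray
          a→j: j is gray → back edge
Back edge closes the cycle j → g → b → h → a → j; its vertices are {a, b, g, h, j}.

a, b, g, h, j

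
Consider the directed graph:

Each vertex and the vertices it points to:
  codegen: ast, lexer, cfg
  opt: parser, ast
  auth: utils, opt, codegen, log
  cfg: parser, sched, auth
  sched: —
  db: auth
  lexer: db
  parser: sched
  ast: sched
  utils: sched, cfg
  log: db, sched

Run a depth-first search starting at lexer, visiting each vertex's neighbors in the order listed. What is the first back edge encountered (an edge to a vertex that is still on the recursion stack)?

DFS from lexer (visiting each vertex's neighbors in the order listed); mark gray on enter, black on exit:
lexer gray
  db gray
    auth gray
      utils gray
        sched gray
        sched black
        cfg gray
          parser gray
            parser→sched: sched black — skip
          parser black
          cfg→sched: sched black — skip
          cfg→auth: auth is gray → back edge
First back edge: cfg → auth.

cfg->auth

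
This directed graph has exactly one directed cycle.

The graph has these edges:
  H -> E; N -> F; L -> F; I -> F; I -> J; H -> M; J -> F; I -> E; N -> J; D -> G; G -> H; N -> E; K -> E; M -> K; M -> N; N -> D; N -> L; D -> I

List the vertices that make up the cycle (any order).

DFS with gray/black marking from M:
M gray
  N gray
    E gray
    E black
    L gray
      F gray
      F black
    L black
    J gray
      J→F: F black — skip
    J black
    D gray
      I gray
        I→E: E black — skip
        I→J: J black — skip
        I→F: F black — skip
      I black
      G gray
        H gray
          H→M: M is gray → back edge
Back edge closes the cycle M → N → D → G → H → M; its vertices are {D, G, H, M, N}.

D, G, H, M, N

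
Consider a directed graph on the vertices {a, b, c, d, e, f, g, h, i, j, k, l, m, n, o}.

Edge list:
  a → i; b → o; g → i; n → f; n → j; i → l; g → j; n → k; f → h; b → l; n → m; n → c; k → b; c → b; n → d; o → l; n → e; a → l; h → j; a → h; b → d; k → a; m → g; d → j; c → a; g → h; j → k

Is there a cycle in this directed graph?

Yes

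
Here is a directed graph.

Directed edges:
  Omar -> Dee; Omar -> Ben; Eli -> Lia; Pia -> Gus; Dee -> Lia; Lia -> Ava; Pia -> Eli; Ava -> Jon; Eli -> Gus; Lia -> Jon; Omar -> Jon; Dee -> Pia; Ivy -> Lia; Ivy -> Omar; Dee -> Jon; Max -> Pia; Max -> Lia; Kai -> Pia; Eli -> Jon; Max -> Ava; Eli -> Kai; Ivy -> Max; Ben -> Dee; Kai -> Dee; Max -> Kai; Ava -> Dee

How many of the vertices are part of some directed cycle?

6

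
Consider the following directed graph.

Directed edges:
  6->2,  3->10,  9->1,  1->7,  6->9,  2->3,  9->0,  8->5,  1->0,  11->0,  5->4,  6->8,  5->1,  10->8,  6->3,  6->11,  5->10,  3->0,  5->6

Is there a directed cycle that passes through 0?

No

0 lies on a cycle iff there is a path from 0 back to itself.
Exploring from 0, it never reaches itself; equivalently, its strongly connected component is a singleton.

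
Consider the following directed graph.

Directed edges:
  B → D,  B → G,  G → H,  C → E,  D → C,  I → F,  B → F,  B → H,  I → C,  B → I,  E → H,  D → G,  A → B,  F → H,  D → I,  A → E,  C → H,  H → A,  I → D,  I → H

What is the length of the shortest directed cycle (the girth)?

2

For each vertex v, BFS finds the shortest path from v back to v.
The shortest such closed walk is D → I → D, length 2.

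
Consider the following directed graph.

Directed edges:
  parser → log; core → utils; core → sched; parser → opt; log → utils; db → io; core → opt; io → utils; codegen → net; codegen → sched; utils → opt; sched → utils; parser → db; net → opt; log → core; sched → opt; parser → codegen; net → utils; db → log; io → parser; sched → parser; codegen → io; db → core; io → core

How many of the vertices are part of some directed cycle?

7

A vertex is on a directed cycle iff it belongs to a strongly connected component of size ≥ 2 (or has a self-loop).
The vertices on cycles are {db, io, log, core, sched, parser, codegen} — 7 in total.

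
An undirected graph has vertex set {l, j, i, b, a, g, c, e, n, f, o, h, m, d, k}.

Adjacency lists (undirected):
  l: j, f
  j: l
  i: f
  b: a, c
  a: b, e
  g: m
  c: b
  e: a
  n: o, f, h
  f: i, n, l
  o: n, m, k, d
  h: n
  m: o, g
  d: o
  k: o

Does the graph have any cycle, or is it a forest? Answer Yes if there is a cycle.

No

DFS, tracking each vertex's parent; an edge to a visited non-parent vertex closes a cycle.
Start from e:
visit e (parent –)
  visit a (parent e)
    visit b (parent a)
      b–a: parent, skip
      visit c (parent b)
        c–b: parent, skip
    a–e: parent, skip
visit l (parent –)
  visit j (parent l)
    j–l: parent, skip
  visit f (parent l)
    visit i (parent f)
      i–f: parent, skip
    visit n (parent f)
      visit o (parent n)
        o–n: parent, skip
        visit m (parent o)
          m–o: parent, skip
          visit g (parent m)
            g–m: parent, skip
        visit k (parent o)
          k–o: parent, skip
        visit d (parent o)
          d–o: parent, skip
      n–f: parent, skip
      visit h (parent n)
        h–n: parent, skip
    f–l: parent, skip
No non-parent visited neighbor found — the graph is a forest.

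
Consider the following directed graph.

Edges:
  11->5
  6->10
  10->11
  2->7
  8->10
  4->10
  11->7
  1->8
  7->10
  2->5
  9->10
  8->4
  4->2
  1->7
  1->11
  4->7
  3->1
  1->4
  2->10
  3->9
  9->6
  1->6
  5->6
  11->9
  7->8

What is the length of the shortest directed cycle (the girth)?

3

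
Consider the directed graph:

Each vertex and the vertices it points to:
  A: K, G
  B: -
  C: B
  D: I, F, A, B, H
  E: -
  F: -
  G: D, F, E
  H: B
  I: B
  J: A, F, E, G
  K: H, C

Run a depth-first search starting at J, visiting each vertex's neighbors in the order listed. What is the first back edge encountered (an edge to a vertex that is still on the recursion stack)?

D→A

DFS from J (visiting each vertex's neighbors in the order listed); mark gray on enter, black on exit:
J gray
  A gray
    K gray
      H gray
        B gray
        B black
      H black
      C gray
        C→B: B black — skip
      C black
    K black
    G gray
      D gray
        I gray
          I→B: B black — skip
        I black
        F gray
        F black
        D→A: A is gray → back edge
First back edge: D → A.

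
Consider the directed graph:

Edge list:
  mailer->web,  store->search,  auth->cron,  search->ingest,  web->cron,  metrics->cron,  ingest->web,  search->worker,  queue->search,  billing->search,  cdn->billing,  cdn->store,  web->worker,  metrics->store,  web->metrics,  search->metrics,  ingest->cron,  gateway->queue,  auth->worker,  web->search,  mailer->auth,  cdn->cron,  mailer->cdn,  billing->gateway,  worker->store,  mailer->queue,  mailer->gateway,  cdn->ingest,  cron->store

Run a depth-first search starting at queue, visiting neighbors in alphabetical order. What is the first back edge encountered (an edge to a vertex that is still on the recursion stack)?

DFS from queue (visiting neighbors in alphabetical order); mark gray on enter, black on exit:
queue gray
  search gray
    ingest gray
      cron gray
        store gray
          store→search: search is gray → back edge
First back edge: store → search.

store→search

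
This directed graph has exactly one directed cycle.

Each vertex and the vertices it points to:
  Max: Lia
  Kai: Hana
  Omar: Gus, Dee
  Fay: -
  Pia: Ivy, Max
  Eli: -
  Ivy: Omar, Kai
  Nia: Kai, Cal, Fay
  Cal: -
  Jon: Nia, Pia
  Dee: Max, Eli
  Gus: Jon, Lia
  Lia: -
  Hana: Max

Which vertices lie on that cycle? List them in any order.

Gus, Ivy, Jon, Pia, Omar

DFS with gray/black marking from Omar:
Omar gray
  Gus gray
    Jon gray
      Nia gray
        Kai gray
          Hana gray
            Max gray
              Lia gray
              Lia black
            Max black
          Hana black
        Kai black
        Cal gray
        Cal black
        Fay gray
        Fay black
      Nia black
      Pia gray
        Ivy gray
          Ivy→Omar: Omar is gray → back edge
Back edge closes the cycle Omar → Gus → Jon → Pia → Ivy → Omar; its vertices are {Gus, Ivy, Jon, Pia, Omar}.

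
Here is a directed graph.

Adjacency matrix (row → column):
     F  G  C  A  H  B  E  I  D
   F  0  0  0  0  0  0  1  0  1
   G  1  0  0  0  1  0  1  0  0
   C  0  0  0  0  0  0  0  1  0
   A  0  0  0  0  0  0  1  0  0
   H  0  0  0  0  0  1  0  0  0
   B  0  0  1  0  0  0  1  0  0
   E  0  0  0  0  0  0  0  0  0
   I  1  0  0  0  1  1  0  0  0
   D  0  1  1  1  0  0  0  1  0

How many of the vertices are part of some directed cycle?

7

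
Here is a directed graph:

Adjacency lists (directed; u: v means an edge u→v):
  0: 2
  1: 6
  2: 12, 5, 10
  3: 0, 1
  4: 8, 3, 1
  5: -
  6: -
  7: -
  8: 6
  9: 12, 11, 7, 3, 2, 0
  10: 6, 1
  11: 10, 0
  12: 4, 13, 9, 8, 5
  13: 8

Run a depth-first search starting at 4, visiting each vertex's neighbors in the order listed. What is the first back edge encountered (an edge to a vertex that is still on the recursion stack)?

12→4

DFS from 4 (visiting each vertex's neighbors in the order listed); mark gray on enter, black on exit:
4 gray
  8 gray
    6 gray
    6 black
  8 black
  3 gray
    0 gray
      2 gray
        12 gray
          12→4: 4 is gray → back edge
First back edge: 12 → 4.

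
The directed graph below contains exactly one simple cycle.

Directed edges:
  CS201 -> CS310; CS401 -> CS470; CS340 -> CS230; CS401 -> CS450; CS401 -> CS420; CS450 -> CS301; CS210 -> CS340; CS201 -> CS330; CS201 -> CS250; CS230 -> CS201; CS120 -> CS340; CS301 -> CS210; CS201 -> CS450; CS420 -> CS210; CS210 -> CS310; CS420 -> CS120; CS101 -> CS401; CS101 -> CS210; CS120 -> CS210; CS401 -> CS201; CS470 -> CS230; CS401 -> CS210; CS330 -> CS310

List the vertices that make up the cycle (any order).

CS201, CS210, CS230, CS301, CS340, CS450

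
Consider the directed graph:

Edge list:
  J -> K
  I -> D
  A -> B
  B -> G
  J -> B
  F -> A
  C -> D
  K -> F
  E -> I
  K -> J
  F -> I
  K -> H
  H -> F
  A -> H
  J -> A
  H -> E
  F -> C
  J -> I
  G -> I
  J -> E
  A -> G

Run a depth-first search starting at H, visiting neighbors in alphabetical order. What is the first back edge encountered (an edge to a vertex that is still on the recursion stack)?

A→H

DFS from H (visiting neighbors in alphabetical order); mark gray on enter, black on exit:
H gray
  E gray
    I gray
      D gray
      D black
    I black
  E black
  F gray
    A gray
      B gray
        G gray
          G→I: I black — skip
        G black
      B black
      A→G: G black — skip
      A→H: H is gray → back edge
First back edge: A → H.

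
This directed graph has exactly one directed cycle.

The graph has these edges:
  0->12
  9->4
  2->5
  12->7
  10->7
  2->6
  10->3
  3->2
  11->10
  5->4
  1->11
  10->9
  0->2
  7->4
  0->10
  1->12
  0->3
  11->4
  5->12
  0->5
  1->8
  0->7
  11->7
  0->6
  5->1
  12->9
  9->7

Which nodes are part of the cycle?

1, 2, 3, 5, 10, 11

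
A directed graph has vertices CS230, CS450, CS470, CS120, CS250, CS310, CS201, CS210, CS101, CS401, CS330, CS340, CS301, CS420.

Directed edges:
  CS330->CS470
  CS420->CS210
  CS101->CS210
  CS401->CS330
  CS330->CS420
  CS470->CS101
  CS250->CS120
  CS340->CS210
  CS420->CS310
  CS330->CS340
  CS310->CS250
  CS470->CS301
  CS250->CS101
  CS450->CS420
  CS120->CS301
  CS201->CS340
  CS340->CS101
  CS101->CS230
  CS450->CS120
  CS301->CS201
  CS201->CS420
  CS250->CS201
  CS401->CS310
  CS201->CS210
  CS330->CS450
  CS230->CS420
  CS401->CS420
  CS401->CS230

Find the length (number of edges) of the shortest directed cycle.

4

For each vertex v, BFS finds the shortest path from v back to v.
The shortest such closed walk is CS310 → CS250 → CS201 → CS420 → CS310, length 4.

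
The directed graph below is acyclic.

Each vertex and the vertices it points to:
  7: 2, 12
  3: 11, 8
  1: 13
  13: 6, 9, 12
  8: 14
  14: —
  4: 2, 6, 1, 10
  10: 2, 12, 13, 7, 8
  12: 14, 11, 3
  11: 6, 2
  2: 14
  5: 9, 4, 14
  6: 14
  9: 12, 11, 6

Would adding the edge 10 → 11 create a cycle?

No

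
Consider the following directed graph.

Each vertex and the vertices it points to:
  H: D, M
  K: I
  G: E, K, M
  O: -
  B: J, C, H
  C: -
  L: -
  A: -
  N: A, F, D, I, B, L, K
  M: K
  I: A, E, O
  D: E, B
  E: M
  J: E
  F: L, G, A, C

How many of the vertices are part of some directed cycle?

7

A vertex is on a directed cycle iff it belongs to a strongly connected component of size ≥ 2 (or has a self-loop).
The vertices on cycles are {B, D, E, H, I, K, M} — 7 in total.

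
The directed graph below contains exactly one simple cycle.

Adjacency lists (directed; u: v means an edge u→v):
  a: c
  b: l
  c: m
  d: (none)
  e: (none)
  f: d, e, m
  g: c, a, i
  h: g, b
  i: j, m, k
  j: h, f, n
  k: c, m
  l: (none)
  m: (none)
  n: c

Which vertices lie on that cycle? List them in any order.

DFS with gray/black marking from i:
i gray
  j gray
    h gray
      g gray
        c gray
          m gray
          m black
        c black
        a gray
          a→c: c black — skip
        a black
        g→i: i is gray → back edge
Back edge closes the cycle i → j → h → g → i; its vertices are {g, h, i, j}.

g, h, i, j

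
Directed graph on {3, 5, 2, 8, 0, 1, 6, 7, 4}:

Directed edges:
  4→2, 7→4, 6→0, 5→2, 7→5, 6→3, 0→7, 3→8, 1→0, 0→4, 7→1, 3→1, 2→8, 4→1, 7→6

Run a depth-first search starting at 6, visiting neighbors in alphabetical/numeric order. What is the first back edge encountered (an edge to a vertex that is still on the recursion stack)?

1→0

DFS from 6 (visiting neighbors in alphabetical/numeric order); mark gray on enter, black on exit:
6 gray
  0 gray
    4 gray
      1 gray
        1→0: 0 is gray → back edge
First back edge: 1 → 0.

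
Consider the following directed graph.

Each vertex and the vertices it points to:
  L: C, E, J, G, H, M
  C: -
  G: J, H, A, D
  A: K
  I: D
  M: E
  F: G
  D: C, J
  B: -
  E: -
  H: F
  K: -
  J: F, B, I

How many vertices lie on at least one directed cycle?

6

A vertex is on a directed cycle iff it belongs to a strongly connected component of size ≥ 2 (or has a self-loop).
The vertices on cycles are {D, F, G, H, I, J} — 6 in total.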